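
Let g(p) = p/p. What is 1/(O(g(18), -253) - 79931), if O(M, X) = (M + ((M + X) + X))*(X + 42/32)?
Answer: 2/93839 ≈ 2.1313e-5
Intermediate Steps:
g(p) = 1
O(M, X) = (21/16 + X)*(2*M + 2*X) (O(M, X) = (M + (M + 2*X))*(X + 42*(1/32)) = (2*M + 2*X)*(X + 21/16) = (2*M + 2*X)*(21/16 + X) = (21/16 + X)*(2*M + 2*X))
1/(O(g(18), -253) - 79931) = 1/((2*(-253)² + (21/8)*1 + (21/8)*(-253) + 2*1*(-253)) - 79931) = 1/((2*64009 + 21/8 - 5313/8 - 506) - 79931) = 1/((128018 + 21/8 - 5313/8 - 506) - 79931) = 1/(253701/2 - 79931) = 1/(93839/2) = 2/93839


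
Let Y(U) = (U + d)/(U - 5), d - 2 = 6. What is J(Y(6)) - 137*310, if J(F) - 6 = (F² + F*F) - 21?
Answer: -42093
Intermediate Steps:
d = 8 (d = 2 + 6 = 8)
Y(U) = (8 + U)/(-5 + U) (Y(U) = (U + 8)/(U - 5) = (8 + U)/(-5 + U))
J(F) = -15 + 2*F² (J(F) = 6 + ((F² + F*F) - 21) = 6 + ((F² + F²) - 21) = 6 + (2*F² - 21) = 6 + (-21 + 2*F²) = -15 + 2*F²)
J(Y(6)) - 137*310 = (-15 + 2*((8 + 6)/(-5 + 6))²) - 137*310 = (-15 + 2*(14/1)²) - 42470 = (-15 + 2*(1*14)²) - 42470 = (-15 + 2*14²) - 42470 = (-15 + 2*196) - 42470 = (-15 + 392) - 42470 = 377 - 42470 = -42093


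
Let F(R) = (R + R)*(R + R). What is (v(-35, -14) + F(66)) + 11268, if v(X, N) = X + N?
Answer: 28643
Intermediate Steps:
F(R) = 4*R**2 (F(R) = (2*R)*(2*R) = 4*R**2)
v(X, N) = N + X
(v(-35, -14) + F(66)) + 11268 = ((-14 - 35) + 4*66**2) + 11268 = (-49 + 4*4356) + 11268 = (-49 + 17424) + 11268 = 17375 + 11268 = 28643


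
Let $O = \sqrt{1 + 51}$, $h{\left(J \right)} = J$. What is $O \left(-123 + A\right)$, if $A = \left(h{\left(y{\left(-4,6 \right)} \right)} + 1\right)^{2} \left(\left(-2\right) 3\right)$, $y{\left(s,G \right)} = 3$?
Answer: $- 438 \sqrt{13} \approx -1579.2$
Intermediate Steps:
$O = 2 \sqrt{13}$ ($O = \sqrt{52} = 2 \sqrt{13} \approx 7.2111$)
$A = -96$ ($A = \left(3 + 1\right)^{2} \left(\left(-2\right) 3\right) = 4^{2} \left(-6\right) = 16 \left(-6\right) = -96$)
$O \left(-123 + A\right) = 2 \sqrt{13} \left(-123 - 96\right) = 2 \sqrt{13} \left(-219\right) = - 438 \sqrt{13}$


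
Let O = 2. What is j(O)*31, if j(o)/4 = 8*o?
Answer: 1984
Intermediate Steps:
j(o) = 32*o (j(o) = 4*(8*o) = 32*o)
j(O)*31 = (32*2)*31 = 64*31 = 1984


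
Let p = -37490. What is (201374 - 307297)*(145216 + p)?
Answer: -11410661098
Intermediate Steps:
(201374 - 307297)*(145216 + p) = (201374 - 307297)*(145216 - 37490) = -105923*107726 = -11410661098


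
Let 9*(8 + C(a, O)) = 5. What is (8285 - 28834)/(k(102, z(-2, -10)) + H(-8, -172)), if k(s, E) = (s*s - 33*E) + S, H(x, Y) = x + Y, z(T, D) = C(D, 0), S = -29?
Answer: -61647/31322 ≈ -1.9682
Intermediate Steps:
C(a, O) = -67/9 (C(a, O) = -8 + (1/9)*5 = -8 + 5/9 = -67/9)
z(T, D) = -67/9
H(x, Y) = Y + x
k(s, E) = -29 + s**2 - 33*E (k(s, E) = (s*s - 33*E) - 29 = (s**2 - 33*E) - 29 = -29 + s**2 - 33*E)
(8285 - 28834)/(k(102, z(-2, -10)) + H(-8, -172)) = (8285 - 28834)/((-29 + 102**2 - 33*(-67/9)) + (-172 - 8)) = -20549/((-29 + 10404 + 737/3) - 180) = -20549/(31862/3 - 180) = -20549/31322/3 = -20549*3/31322 = -61647/31322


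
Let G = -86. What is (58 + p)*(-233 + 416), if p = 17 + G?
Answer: -2013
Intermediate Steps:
p = -69 (p = 17 - 86 = -69)
(58 + p)*(-233 + 416) = (58 - 69)*(-233 + 416) = -11*183 = -2013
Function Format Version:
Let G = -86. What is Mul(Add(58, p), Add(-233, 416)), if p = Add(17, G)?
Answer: -2013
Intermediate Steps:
p = -69 (p = Add(17, -86) = -69)
Mul(Add(58, p), Add(-233, 416)) = Mul(Add(58, -69), Add(-233, 416)) = Mul(-11, 183) = -2013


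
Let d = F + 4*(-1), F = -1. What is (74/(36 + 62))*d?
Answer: -185/49 ≈ -3.7755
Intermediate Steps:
d = -5 (d = -1 + 4*(-1) = -1 - 4 = -5)
(74/(36 + 62))*d = (74/(36 + 62))*(-5) = (74/98)*(-5) = (74*(1/98))*(-5) = (37/49)*(-5) = -185/49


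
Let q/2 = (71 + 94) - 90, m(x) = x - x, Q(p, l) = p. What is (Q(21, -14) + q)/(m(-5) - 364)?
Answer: -171/364 ≈ -0.46978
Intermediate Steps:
m(x) = 0
q = 150 (q = 2*((71 + 94) - 90) = 2*(165 - 90) = 2*75 = 150)
(Q(21, -14) + q)/(m(-5) - 364) = (21 + 150)/(0 - 364) = 171/(-364) = 171*(-1/364) = -171/364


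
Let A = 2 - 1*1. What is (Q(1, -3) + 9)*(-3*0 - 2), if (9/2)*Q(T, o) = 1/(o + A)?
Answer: -160/9 ≈ -17.778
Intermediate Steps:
A = 1 (A = 2 - 1 = 1)
Q(T, o) = 2/(9*(1 + o)) (Q(T, o) = 2/(9*(o + 1)) = 2/(9*(1 + o)))
(Q(1, -3) + 9)*(-3*0 - 2) = (2/(9*(1 - 3)) + 9)*(-3*0 - 2) = ((2/9)/(-2) + 9)*(0 - 2) = ((2/9)*(-½) + 9)*(-2) = (-⅑ + 9)*(-2) = (80/9)*(-2) = -160/9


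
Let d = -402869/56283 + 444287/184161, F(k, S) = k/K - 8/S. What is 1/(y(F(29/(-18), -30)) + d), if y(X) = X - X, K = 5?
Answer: -3455044521/16395650896 ≈ -0.21073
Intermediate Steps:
F(k, S) = -8/S + k/5 (F(k, S) = k/5 - 8/S = -8/S + k/5)
y(X) = 0
d = -16395650896/3455044521 (d = -402869*1/56283 + 444287*(1/184161) = -402869/56283 + 444287/184161 = -16395650896/3455044521 ≈ -4.7454)
1/(y(F(29/(-18), -30)) + d) = 1/(0 - 16395650896/3455044521) = 1/(-16395650896/3455044521) = -3455044521/16395650896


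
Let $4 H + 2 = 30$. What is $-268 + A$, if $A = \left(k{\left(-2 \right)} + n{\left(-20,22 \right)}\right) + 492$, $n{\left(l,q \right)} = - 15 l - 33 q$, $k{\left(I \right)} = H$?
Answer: $-195$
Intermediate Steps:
$H = 7$ ($H = - \frac{1}{2} + \frac{1}{4} \cdot 30 = - \frac{1}{2} + \frac{15}{2} = 7$)
$k{\left(I \right)} = 7$
$n{\left(l,q \right)} = - 33 q - 15 l$
$A = 73$ ($A = \left(7 - 426\right) + 492 = -419 + 492 = 73$)
$-268 + A = -268 + 73 = -195$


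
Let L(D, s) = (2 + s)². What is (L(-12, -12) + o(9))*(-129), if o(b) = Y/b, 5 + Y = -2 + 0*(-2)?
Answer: -38399/3 ≈ -12800.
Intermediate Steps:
Y = -7 (Y = -5 + (-2 + 0*(-2)) = -5 + (-2 + 0) = -5 - 2 = -7)
o(b) = -7/b
(L(-12, -12) + o(9))*(-129) = ((2 - 12)² - 7/9)*(-129) = ((-10)² - 7*⅑)*(-129) = (100 - 7/9)*(-129) = (893/9)*(-129) = -38399/3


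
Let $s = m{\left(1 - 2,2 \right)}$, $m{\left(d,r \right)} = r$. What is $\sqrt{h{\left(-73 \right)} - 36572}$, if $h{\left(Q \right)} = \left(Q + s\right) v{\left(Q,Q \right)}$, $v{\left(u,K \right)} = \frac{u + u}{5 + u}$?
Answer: $\frac{i \sqrt{42453454}}{34} \approx 191.64 i$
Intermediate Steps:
$v{\left(u,K \right)} = \frac{2 u}{5 + u}$
$s = 2$
$h{\left(Q \right)} = \frac{2 Q \left(2 + Q\right)}{5 + Q}$ ($h{\left(Q \right)} = \left(Q + 2\right) \frac{2 Q}{5 + Q} = \left(2 + Q\right) \frac{2 Q}{5 + Q} = \frac{2 Q \left(2 + Q\right)}{5 + Q}$)
$\sqrt{h{\left(-73 \right)} - 36572} = \sqrt{2 \left(-73\right) \frac{1}{5 - 73} \left(2 - 73\right) - 36572} = \sqrt{2 \left(-73\right) \frac{1}{-68} \left(-71\right) - 36572} = \sqrt{2 \left(-73\right) \left(- \frac{1}{68}\right) \left(-71\right) - 36572} = \sqrt{- \frac{5183}{34} - 36572} = \sqrt{- \frac{1248631}{34}} = \frac{i \sqrt{42453454}}{34}$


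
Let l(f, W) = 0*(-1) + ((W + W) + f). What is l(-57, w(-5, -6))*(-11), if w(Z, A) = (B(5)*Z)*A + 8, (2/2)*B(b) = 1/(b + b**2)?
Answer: 429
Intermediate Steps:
B(b) = 1/(b + b**2)
w(Z, A) = 8 + A*Z/30 (w(Z, A) = ((1/(5*(1 + 5)))*Z)*A + 8 = (((1/5)/6)*Z)*A + 8 = (((1/5)*(1/6))*Z)*A + 8 = (Z/30)*A + 8 = A*Z/30 + 8 = 8 + A*Z/30)
l(f, W) = f + 2*W (l(f, W) = 0 + (2*W + f) = 0 + (f + 2*W) = f + 2*W)
l(-57, w(-5, -6))*(-11) = (-57 + 2*(8 + (1/30)*(-6)*(-5)))*(-11) = (-57 + 2*(8 + 1))*(-11) = (-57 + 2*9)*(-11) = (-57 + 18)*(-11) = -39*(-11) = 429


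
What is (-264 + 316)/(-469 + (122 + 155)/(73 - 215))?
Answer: -7384/66875 ≈ -0.11041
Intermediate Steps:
(-264 + 316)/(-469 + (122 + 155)/(73 - 215)) = 52/(-469 + 277/(-142)) = 52/(-469 + 277*(-1/142)) = 52/(-469 - 277/142) = 52/(-66875/142) = 52*(-142/66875) = -7384/66875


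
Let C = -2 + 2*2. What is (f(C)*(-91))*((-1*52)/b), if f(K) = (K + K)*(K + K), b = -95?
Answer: -75712/95 ≈ -796.97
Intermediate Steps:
C = 2 (C = -2 + 4 = 2)
f(K) = 4*K**2 (f(K) = (2*K)*(2*K) = 4*K**2)
(f(C)*(-91))*((-1*52)/b) = ((4*2**2)*(-91))*(-1*52/(-95)) = ((4*4)*(-91))*(-52*(-1/95)) = (16*(-91))*(52/95) = -1456*52/95 = -75712/95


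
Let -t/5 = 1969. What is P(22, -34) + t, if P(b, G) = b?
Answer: -9823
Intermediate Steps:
t = -9845 (t = -5*1969 = -9845)
P(22, -34) + t = 22 - 9845 = -9823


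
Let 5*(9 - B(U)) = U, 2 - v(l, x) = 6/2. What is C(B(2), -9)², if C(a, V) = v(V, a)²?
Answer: 1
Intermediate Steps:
v(l, x) = -1 (v(l, x) = 2 - 6/2 = 2 - 1*3 = 2 - 3 = -1)
B(U) = 9 - U/5
C(a, V) = 1 (C(a, V) = (-1)² = 1)
C(B(2), -9)² = 1² = 1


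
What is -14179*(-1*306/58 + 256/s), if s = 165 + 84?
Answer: 434912467/7221 ≈ 60229.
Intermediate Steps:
s = 249
-14179*(-1*306/58 + 256/s) = -14179*(-1*306/58 + 256/249) = -14179*(-306*1/58 + 256*(1/249)) = -14179*(-153/29 + 256/249) = -14179*(-30673/7221) = 434912467/7221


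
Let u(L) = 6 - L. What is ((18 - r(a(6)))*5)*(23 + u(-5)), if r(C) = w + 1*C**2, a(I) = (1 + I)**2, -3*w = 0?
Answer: -405110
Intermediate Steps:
w = 0 (w = -1/3*0 = 0)
r(C) = C**2 (r(C) = 0 + 1*C**2 = 0 + C**2 = C**2)
((18 - r(a(6)))*5)*(23 + u(-5)) = ((18 - ((1 + 6)**2)**2)*5)*(23 + (6 - 1*(-5))) = ((18 - (7**2)**2)*5)*(23 + (6 + 5)) = ((18 - 1*49**2)*5)*(23 + 11) = ((18 - 1*2401)*5)*34 = ((18 - 2401)*5)*34 = -2383*5*34 = -11915*34 = -405110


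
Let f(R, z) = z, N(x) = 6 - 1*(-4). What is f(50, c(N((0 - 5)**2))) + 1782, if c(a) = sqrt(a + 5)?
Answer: 1782 + sqrt(15) ≈ 1785.9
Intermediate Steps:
N(x) = 10 (N(x) = 6 + 4 = 10)
c(a) = sqrt(5 + a)
f(50, c(N((0 - 5)**2))) + 1782 = sqrt(5 + 10) + 1782 = sqrt(15) + 1782 = 1782 + sqrt(15)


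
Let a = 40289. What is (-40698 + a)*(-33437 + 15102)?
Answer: 7499015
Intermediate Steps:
(-40698 + a)*(-33437 + 15102) = (-40698 + 40289)*(-33437 + 15102) = -409*(-18335) = 7499015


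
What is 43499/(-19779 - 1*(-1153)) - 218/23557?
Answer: -1028766411/438772682 ≈ -2.3446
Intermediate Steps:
43499/(-19779 - 1*(-1153)) - 218/23557 = 43499/(-19779 + 1153) - 218*1/23557 = 43499/(-18626) - 218/23557 = 43499*(-1/18626) - 218/23557 = -43499/18626 - 218/23557 = -1028766411/438772682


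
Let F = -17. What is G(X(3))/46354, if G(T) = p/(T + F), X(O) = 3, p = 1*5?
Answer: -5/648956 ≈ -7.7047e-6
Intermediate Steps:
p = 5
G(T) = 5/(-17 + T) (G(T) = 5/(T - 17) = 5/(-17 + T))
G(X(3))/46354 = (5/(-17 + 3))/46354 = (5/(-14))*(1/46354) = (5*(-1/14))*(1/46354) = -5/14*1/46354 = -5/648956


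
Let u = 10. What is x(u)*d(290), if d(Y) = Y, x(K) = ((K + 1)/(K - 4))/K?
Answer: 319/6 ≈ 53.167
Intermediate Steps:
x(K) = (1 + K)/(K*(-4 + K)) (x(K) = ((1 + K)/(-4 + K))/K = (1 + K)/(K*(-4 + K)))
x(u)*d(290) = ((1 + 10)/(10*(-4 + 10)))*290 = ((1/10)*11/6)*290 = ((1/10)*(1/6)*11)*290 = (11/60)*290 = 319/6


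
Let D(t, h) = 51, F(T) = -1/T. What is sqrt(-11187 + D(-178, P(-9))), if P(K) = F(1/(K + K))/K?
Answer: 8*I*sqrt(174) ≈ 105.53*I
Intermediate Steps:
P(K) = -2 (P(K) = (-1/(1/(K + K)))/K = (-1/(1/(2*K)))/K = (-2*K)/K = -2)
sqrt(-11187 + D(-178, P(-9))) = sqrt(-11187 + 51) = sqrt(-11136) = 8*I*sqrt(174)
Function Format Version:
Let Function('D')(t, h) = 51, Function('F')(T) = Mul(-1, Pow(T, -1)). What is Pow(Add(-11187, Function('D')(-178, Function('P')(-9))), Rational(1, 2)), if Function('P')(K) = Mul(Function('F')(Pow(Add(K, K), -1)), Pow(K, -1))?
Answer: Mul(8, I, Pow(174, Rational(1, 2))) ≈ Mul(105.53, I)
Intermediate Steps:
Function('P')(K) = -2 (Function('P')(K) = Mul(Mul(-1, Pow(Pow(Add(K, K), -1), -1)), Pow(K, -1)) = Mul(Mul(-1, Pow(Pow(Mul(2, K), -1), -1)), Pow(K, -1)) = Mul(Mul(-1, Pow(Mul(Rational(1, 2), Pow(K, -1)), -1)), Pow(K, -1)) = Mul(Mul(-1, Mul(2, K)), Pow(K, -1)) = Mul(Mul(-2, K), Pow(K, -1)) = -2)
Pow(Add(-11187, Function('D')(-178, Function('P')(-9))), Rational(1, 2)) = Pow(Add(-11187, 51), Rational(1, 2)) = Pow(-11136, Rational(1, 2)) = Mul(8, I, Pow(174, Rational(1, 2)))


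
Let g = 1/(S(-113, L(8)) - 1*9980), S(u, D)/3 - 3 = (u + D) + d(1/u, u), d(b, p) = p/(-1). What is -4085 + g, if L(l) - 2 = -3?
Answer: -40743791/9974 ≈ -4085.0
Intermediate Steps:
L(l) = -1 (L(l) = 2 - 3 = -1)
d(b, p) = -p (d(b, p) = p*(-1) = -p)
S(u, D) = 9 + 3*D (S(u, D) = 9 + 3*((u + D) - u) = 9 + 3*((D + u) - u) = 9 + 3*D)
g = -1/9974 (g = 1/((9 + 3*(-1)) - 1*9980) = 1/((9 - 3) - 9980) = 1/(6 - 9980) = 1/(-9974) = -1/9974 ≈ -0.00010026)
-4085 + g = -4085 - 1/9974 = -40743791/9974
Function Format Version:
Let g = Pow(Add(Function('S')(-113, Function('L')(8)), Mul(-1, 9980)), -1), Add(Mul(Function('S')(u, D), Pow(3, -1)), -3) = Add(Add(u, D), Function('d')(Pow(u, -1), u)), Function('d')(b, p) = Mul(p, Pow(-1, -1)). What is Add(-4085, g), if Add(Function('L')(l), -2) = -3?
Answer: Rational(-40743791, 9974) ≈ -4085.0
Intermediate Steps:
Function('L')(l) = -1 (Function('L')(l) = Add(2, -3) = -1)
Function('d')(b, p) = Mul(-1, p) (Function('d')(b, p) = Mul(p, -1) = Mul(-1, p))
Function('S')(u, D) = Add(9, Mul(3, D)) (Function('S')(u, D) = Add(9, Mul(3, Add(Add(u, D), Mul(-1, u)))) = Add(9, Mul(3, Add(Add(D, u), Mul(-1, u)))) = Add(9, Mul(3, D)))
g = Rational(-1, 9974) (g = Pow(Add(Add(9, Mul(3, -1)), Mul(-1, 9980)), -1) = Pow(Add(Add(9, -3), -9980), -1) = Pow(Add(6, -9980), -1) = Pow(-9974, -1) = Rational(-1, 9974) ≈ -0.00010026)
Add(-4085, g) = Add(-4085, Rational(-1, 9974)) = Rational(-40743791, 9974)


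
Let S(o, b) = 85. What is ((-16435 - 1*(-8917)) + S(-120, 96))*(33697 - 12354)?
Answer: -158642519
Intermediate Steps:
((-16435 - 1*(-8917)) + S(-120, 96))*(33697 - 12354) = ((-16435 - 1*(-8917)) + 85)*(33697 - 12354) = ((-16435 + 8917) + 85)*21343 = (-7518 + 85)*21343 = -7433*21343 = -158642519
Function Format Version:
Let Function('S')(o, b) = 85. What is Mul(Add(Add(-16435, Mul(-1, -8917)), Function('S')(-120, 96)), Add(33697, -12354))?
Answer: -158642519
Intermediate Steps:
Mul(Add(Add(-16435, Mul(-1, -8917)), Function('S')(-120, 96)), Add(33697, -12354)) = Mul(Add(Add(-16435, Mul(-1, -8917)), 85), Add(33697, -12354)) = Mul(Add(Add(-16435, 8917), 85), 21343) = Mul(Add(-7518, 85), 21343) = Mul(-7433, 21343) = -158642519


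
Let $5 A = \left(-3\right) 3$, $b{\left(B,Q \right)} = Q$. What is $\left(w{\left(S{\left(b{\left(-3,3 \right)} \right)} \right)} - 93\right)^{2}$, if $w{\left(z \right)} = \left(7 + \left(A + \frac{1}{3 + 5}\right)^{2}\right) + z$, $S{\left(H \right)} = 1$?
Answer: $\frac{17295143121}{2560000} \approx 6755.9$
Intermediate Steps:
$A = - \frac{9}{5}$ ($A = \frac{\left(-3\right) 3}{5} = \frac{1}{5} \left(-9\right) = - \frac{9}{5} \approx -1.8$)
$w{\left(z \right)} = \frac{15689}{1600} + z$ ($w{\left(z \right)} = \left(7 + \left(- \frac{9}{5} + \frac{1}{3 + 5}\right)^{2}\right) + z = \left(7 + \left(- \frac{9}{5} + \frac{1}{8}\right)^{2}\right) + z = \left(7 + \left(- \frac{67}{40}\right)^{2}\right) + z = \left(7 + \frac{4489}{1600}\right) + z = \frac{15689}{1600} + z$)
$\left(w{\left(S{\left(b{\left(-3,3 \right)} \right)} \right)} - 93\right)^{2} = \left(\left(\frac{15689}{1600} + 1\right) - 93\right)^{2} = \left(\frac{17289}{1600} - 93\right)^{2} = \left(- \frac{131511}{1600}\right)^{2} = \frac{17295143121}{2560000}$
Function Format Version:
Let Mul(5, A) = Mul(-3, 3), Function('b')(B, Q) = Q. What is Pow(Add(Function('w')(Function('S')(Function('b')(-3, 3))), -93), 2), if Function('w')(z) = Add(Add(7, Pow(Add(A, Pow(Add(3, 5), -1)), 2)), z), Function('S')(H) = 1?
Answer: Rational(17295143121, 2560000) ≈ 6755.9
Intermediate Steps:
A = Rational(-9, 5) (A = Mul(Rational(1, 5), Mul(-3, 3)) = Mul(Rational(1, 5), -9) = Rational(-9, 5) ≈ -1.8000)
Function('w')(z) = Add(Rational(15689, 1600), z) (Function('w')(z) = Add(Add(7, Pow(Add(Rational(-9, 5), Pow(Add(3, 5), -1)), 2)), z) = Add(Add(7, Pow(Add(Rational(-9, 5), Pow(8, -1)), 2)), z) = Add(Add(7, Pow(Add(Rational(-9, 5), Rational(1, 8)), 2)), z) = Add(Add(7, Pow(Rational(-67, 40), 2)), z) = Add(Add(7, Rational(4489, 1600)), z) = Add(Rational(15689, 1600), z))
Pow(Add(Function('w')(Function('S')(Function('b')(-3, 3))), -93), 2) = Pow(Add(Add(Rational(15689, 1600), 1), -93), 2) = Pow(Add(Rational(17289, 1600), -93), 2) = Pow(Rational(-131511, 1600), 2) = Rational(17295143121, 2560000)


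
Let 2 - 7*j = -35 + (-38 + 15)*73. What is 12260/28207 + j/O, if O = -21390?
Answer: 297881098/703905685 ≈ 0.42318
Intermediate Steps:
j = 1716/7 (j = 2/7 - (-35 + (-38 + 15)*73)/7 = 2/7 - (-35 - 23*73)/7 = 2/7 - (-35 - 1679)/7 = 2/7 - ⅐*(-1714) = 2/7 + 1714/7 = 1716/7 ≈ 245.14)
12260/28207 + j/O = 12260/28207 + (1716/7)/(-21390) = 12260*(1/28207) + (1716/7)*(-1/21390) = 12260/28207 - 286/24955 = 297881098/703905685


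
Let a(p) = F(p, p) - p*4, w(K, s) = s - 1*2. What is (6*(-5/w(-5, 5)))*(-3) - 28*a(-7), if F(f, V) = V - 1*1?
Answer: -530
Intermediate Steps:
w(K, s) = -2 + s (w(K, s) = s - 2 = -2 + s)
F(f, V) = -1 + V (F(f, V) = V - 1 = -1 + V)
a(p) = -1 - 3*p (a(p) = (-1 + p) - p*4 = (-1 + p) - 4*p = -1 - 3*p)
(6*(-5/w(-5, 5)))*(-3) - 28*a(-7) = (6*(-5/(-2 + 5)))*(-3) - 28*(-1 - 3*(-7)) = (6*(-5/3))*(-3) - 28*(-1 + 21) = (6*(-5*⅓))*(-3) - 28*20 = (6*(-5/3))*(-3) - 560 = -10*(-3) - 560 = 30 - 560 = -530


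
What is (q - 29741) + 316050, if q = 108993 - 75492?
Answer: 319810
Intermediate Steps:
q = 33501
(q - 29741) + 316050 = (33501 - 29741) + 316050 = 3760 + 316050 = 319810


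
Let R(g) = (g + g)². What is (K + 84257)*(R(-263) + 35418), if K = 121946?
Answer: 64354719082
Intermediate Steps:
R(g) = 4*g² (R(g) = (2*g)² = 4*g²)
(K + 84257)*(R(-263) + 35418) = (121946 + 84257)*(4*(-263)² + 35418) = 206203*(4*69169 + 35418) = 206203*(276676 + 35418) = 206203*312094 = 64354719082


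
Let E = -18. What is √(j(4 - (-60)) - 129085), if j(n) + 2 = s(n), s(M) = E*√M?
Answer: 3*I*√14359 ≈ 359.49*I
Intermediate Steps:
s(M) = -18*√M
j(n) = -2 - 18*√n
√(j(4 - (-60)) - 129085) = √((-2 - 18*√(4 - (-60))) - 129085) = √((-2 - 18*√(4 - 12*(-5))) - 129085) = √((-2 - 18*√(4 + 60)) - 129085) = √((-2 - 18*√64) - 129085) = √((-2 - 18*8) - 129085) = √((-2 - 144) - 129085) = √(-146 - 129085) = √(-129231) = 3*I*√14359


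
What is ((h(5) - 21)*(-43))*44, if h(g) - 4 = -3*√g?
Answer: 32164 + 5676*√5 ≈ 44856.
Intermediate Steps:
h(g) = 4 - 3*√g
((h(5) - 21)*(-43))*44 = (((4 - 3*√5) - 21)*(-43))*44 = ((-17 - 3*√5)*(-43))*44 = (731 + 129*√5)*44 = 32164 + 5676*√5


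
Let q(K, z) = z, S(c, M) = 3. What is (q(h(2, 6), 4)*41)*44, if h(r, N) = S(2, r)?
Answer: 7216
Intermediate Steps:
h(r, N) = 3
(q(h(2, 6), 4)*41)*44 = (4*41)*44 = 164*44 = 7216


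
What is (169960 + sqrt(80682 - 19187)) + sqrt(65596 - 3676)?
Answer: 169960 + 7*sqrt(1255) + 12*sqrt(430) ≈ 1.7046e+5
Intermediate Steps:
(169960 + sqrt(80682 - 19187)) + sqrt(65596 - 3676) = (169960 + sqrt(61495)) + sqrt(61920) = (169960 + 7*sqrt(1255)) + 12*sqrt(430) = 169960 + 7*sqrt(1255) + 12*sqrt(430)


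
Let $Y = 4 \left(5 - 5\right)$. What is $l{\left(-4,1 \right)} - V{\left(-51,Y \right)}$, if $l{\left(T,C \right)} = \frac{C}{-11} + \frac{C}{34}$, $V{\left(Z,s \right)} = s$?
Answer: $- \frac{23}{374} \approx -0.061497$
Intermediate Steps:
$Y = 0$ ($Y = 4 \cdot 0 = 0$)
$l{\left(T,C \right)} = - \frac{23 C}{374}$ ($l{\left(T,C \right)} = C \left(- \frac{1}{11}\right) + C \frac{1}{34} = - \frac{C}{11} + \frac{C}{34} = - \frac{23 C}{374}$)
$l{\left(-4,1 \right)} - V{\left(-51,Y \right)} = \left(- \frac{23}{374}\right) 1 - 0 = - \frac{23}{374} + 0 = - \frac{23}{374}$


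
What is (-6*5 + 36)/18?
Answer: 1/3 ≈ 0.33333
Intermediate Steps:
(-6*5 + 36)/18 = (-30 + 36)/18 = (1/18)*6 = 1/3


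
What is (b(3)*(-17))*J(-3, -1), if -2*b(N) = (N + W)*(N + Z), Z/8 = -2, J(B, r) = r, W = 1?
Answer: 442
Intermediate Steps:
Z = -16 (Z = 8*(-2) = -16)
b(N) = -(1 + N)*(-16 + N)/2 (b(N) = -(N + 1)*(N - 16)/2 = -(1 + N)*(-16 + N)/2)
(b(3)*(-17))*J(-3, -1) = ((8 - ½*3² + (15/2)*3)*(-17))*(-1) = ((8 - ½*9 + 45/2)*(-17))*(-1) = ((8 - 9/2 + 45/2)*(-17))*(-1) = (26*(-17))*(-1) = -442*(-1) = 442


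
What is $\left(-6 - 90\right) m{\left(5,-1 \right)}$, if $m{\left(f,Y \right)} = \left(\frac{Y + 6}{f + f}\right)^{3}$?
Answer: $-12$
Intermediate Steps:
$m{\left(f,Y \right)} = \frac{\left(6 + Y\right)^{3}}{8 f^{3}}$ ($m{\left(f,Y \right)} = \left(\frac{6 + Y}{2 f}\right)^{3} = \frac{\left(6 + Y\right)^{3}}{8 f^{3}}$)
$\left(-6 - 90\right) m{\left(5,-1 \right)} = \left(-6 - 90\right) \frac{\left(6 - 1\right)^{3}}{8 \cdot 125} = - 96 \cdot \frac{1}{8} \cdot \frac{1}{125} \cdot 5^{3} = - 96 \cdot \frac{1}{8} \cdot \frac{1}{125} \cdot 125 = \left(-96\right) \frac{1}{8} = -12$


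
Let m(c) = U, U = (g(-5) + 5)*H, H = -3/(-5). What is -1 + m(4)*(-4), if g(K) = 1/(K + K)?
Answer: -319/25 ≈ -12.760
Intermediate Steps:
g(K) = 1/(2*K)
H = 3/5 (H = -3*(-1/5) = 3/5 ≈ 0.60000)
U = 147/50 (U = ((1/2)/(-5) + 5)*(3/5) = ((1/2)*(-1/5) + 5)*(3/5) = (-1/10 + 5)*(3/5) = (49/10)*(3/5) = 147/50 ≈ 2.9400)
m(c) = 147/50
-1 + m(4)*(-4) = -1 + (147/50)*(-4) = -1 - 294/25 = -319/25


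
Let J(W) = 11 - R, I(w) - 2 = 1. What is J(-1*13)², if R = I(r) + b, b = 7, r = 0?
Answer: 1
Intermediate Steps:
I(w) = 3 (I(w) = 2 + 1 = 3)
R = 10 (R = 3 + 7 = 10)
J(W) = 1 (J(W) = 11 - 1*10 = 11 - 10 = 1)
J(-1*13)² = 1² = 1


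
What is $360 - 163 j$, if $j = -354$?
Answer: $58062$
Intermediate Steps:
$360 - 163 j = 360 - -57702 = 360 + 57702 = 58062$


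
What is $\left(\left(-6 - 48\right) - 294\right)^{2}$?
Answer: $121104$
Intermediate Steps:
$\left(\left(-6 - 48\right) - 294\right)^{2} = \left(-54 - 294\right)^{2} = \left(-348\right)^{2} = 121104$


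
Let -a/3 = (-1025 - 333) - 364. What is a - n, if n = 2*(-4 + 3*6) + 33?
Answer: 5105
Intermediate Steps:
a = 5166 (a = -3*((-1025 - 333) - 364) = -3*(-1358 - 364) = -3*(-1722) = 5166)
n = 61 (n = 2*(-4 + 18) + 33 = 2*14 + 33 = 28 + 33 = 61)
a - n = 5166 - 1*61 = 5166 - 61 = 5105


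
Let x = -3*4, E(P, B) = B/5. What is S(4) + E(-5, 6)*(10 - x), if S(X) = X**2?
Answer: 212/5 ≈ 42.400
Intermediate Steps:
E(P, B) = B/5 (E(P, B) = B*(1/5) = B/5)
x = -12
S(4) + E(-5, 6)*(10 - x) = 4**2 + ((1/5)*6)*(10 - 1*(-12)) = 16 + 6*(10 + 12)/5 = 16 + (6/5)*22 = 16 + 132/5 = 212/5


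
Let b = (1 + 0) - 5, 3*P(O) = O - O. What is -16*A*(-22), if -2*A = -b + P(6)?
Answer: -704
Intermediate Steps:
P(O) = 0 (P(O) = (O - O)/3 = (⅓)*0 = 0)
b = -4 (b = 1 - 5 = -4)
A = -2 (A = -(-1*(-4) + 0)/2 = -(4 + 0)/2 = -½*4 = -2)
-16*A*(-22) = -16*(-2)*(-22) = 32*(-22) = -704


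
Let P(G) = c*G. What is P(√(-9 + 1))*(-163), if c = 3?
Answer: -978*I*√2 ≈ -1383.1*I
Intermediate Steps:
P(G) = 3*G
P(√(-9 + 1))*(-163) = (3*√(-9 + 1))*(-163) = (3*√(-8))*(-163) = (3*(2*I*√2))*(-163) = (6*I*√2)*(-163) = -978*I*√2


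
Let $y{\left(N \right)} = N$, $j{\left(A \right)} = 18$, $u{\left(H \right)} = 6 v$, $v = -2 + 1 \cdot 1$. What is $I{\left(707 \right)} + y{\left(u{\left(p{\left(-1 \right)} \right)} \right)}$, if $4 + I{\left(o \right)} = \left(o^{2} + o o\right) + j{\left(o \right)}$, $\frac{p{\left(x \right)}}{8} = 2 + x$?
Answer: $999706$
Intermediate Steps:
$p{\left(x \right)} = 16 + 8 x$ ($p{\left(x \right)} = 8 \left(2 + x\right) = 16 + 8 x$)
$v = -1$ ($v = -2 + 1 = -1$)
$u{\left(H \right)} = -6$ ($u{\left(H \right)} = 6 \left(-1\right) = -6$)
$I{\left(o \right)} = 14 + 2 o^{2}$ ($I{\left(o \right)} = -4 + \left(\left(o^{2} + o o\right) + 18\right) = -4 + \left(\left(o^{2} + o^{2}\right) + 18\right) = -4 + \left(2 o^{2} + 18\right) = -4 + \left(18 + 2 o^{2}\right) = 14 + 2 o^{2}$)
$I{\left(707 \right)} + y{\left(u{\left(p{\left(-1 \right)} \right)} \right)} = \left(14 + 2 \cdot 707^{2}\right) - 6 = \left(14 + 2 \cdot 499849\right) - 6 = \left(14 + 999698\right) - 6 = 999712 - 6 = 999706$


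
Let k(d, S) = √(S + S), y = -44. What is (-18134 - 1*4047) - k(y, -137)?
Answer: -22181 - I*√274 ≈ -22181.0 - 16.553*I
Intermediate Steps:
k(d, S) = √2*√S (k(d, S) = √(2*S) = √2*√S)
(-18134 - 1*4047) - k(y, -137) = (-18134 - 1*4047) - √2*√(-137) = (-18134 - 4047) - √2*I*√137 = -22181 - I*√274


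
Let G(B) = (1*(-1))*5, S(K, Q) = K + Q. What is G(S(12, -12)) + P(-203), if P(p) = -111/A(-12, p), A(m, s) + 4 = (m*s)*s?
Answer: -2472449/494512 ≈ -4.9998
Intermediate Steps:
A(m, s) = -4 + m*s² (A(m, s) = -4 + (m*s)*s = -4 + m*s²)
G(B) = -5 (G(B) = -1*5 = -5)
P(p) = -111/(-4 - 12*p²)
G(S(12, -12)) + P(-203) = -5 + 111/(4*(1 + 3*(-203)²)) = -5 + 111/(4*(1 + 3*41209)) = -5 + 111/(4*(1 + 123627)) = -5 + (111/4)/123628 = -5 + (111/4)*(1/123628) = -5 + 111/494512 = -2472449/494512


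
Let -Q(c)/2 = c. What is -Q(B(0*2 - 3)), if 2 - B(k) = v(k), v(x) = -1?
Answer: 6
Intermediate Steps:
B(k) = 3 (B(k) = 2 - 1*(-1) = 2 + 1 = 3)
Q(c) = -2*c
-Q(B(0*2 - 3)) = -(-2)*3 = -1*(-6) = 6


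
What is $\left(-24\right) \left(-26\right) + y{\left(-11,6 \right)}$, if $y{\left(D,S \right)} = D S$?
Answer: $558$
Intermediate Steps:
$\left(-24\right) \left(-26\right) + y{\left(-11,6 \right)} = \left(-24\right) \left(-26\right) - 66 = 624 - 66 = 558$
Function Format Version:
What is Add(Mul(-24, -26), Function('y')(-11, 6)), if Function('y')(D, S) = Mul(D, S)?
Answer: 558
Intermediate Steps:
Add(Mul(-24, -26), Function('y')(-11, 6)) = Add(Mul(-24, -26), Mul(-11, 6)) = Add(624, -66) = 558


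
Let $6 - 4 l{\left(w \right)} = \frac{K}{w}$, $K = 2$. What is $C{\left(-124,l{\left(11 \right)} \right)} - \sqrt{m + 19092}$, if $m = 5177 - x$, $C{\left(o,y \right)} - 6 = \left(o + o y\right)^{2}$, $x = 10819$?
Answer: $\frac{11209830}{121} - 5 \sqrt{538} \approx 92527.0$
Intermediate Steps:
$l{\left(w \right)} = \frac{3}{2} - \frac{1}{2 w}$ ($l{\left(w \right)} = \frac{3}{2} - \frac{2 \frac{1}{w}}{4} = \frac{3}{2} - \frac{1}{2 w}$)
$C{\left(o,y \right)} = 6 + \left(o + o y\right)^{2}$
$m = -5642$ ($m = 5177 - 10819 = -5642$)
$C{\left(-124,l{\left(11 \right)} \right)} - \sqrt{m + 19092} = \left(6 + \left(-124\right)^{2} \left(1 + \frac{-1 + 3 \cdot 11}{2 \cdot 11}\right)^{2}\right) - \sqrt{-5642 + 19092} = \left(6 + 15376 \left(1 + \frac{1}{2} \cdot \frac{1}{11} \left(-1 + 33\right)\right)^{2}\right) - \sqrt{13450} = \left(6 + 15376 \left(1 + \frac{1}{2} \cdot \frac{1}{11} \cdot 32\right)^{2}\right) - 5 \sqrt{538} = \left(6 + 15376 \left(1 + \frac{16}{11}\right)^{2}\right) - 5 \sqrt{538} = \left(6 + 15376 \left(\frac{27}{11}\right)^{2}\right) - 5 \sqrt{538} = \left(6 + 15376 \cdot \frac{729}{121}\right) - 5 \sqrt{538} = \left(6 + \frac{11209104}{121}\right) - 5 \sqrt{538} = \frac{11209830}{121} - 5 \sqrt{538}$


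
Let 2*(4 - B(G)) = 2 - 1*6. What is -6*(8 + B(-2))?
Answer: -84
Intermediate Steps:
B(G) = 6 (B(G) = 4 - (2 - 1*6)/2 = 4 - (2 - 6)/2 = 4 - ½*(-4) = 4 + 2 = 6)
-6*(8 + B(-2)) = -6*(8 + 6) = -6*14 = -84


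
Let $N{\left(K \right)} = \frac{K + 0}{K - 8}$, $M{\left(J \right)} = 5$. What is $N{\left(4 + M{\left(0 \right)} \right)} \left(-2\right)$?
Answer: $-18$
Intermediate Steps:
$N{\left(K \right)} = \frac{K}{-8 + K}$
$N{\left(4 + M{\left(0 \right)} \right)} \left(-2\right) = \frac{4 + 5}{-8 + \left(4 + 5\right)} \left(-2\right) = \frac{9}{-8 + 9} \left(-2\right) = \frac{9}{1} \left(-2\right) = 9 \cdot 1 \left(-2\right) = 9 \left(-2\right) = -18$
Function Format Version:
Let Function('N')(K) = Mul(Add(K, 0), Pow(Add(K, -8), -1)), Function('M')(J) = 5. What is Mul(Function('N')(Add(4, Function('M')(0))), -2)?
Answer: -18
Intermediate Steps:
Function('N')(K) = Mul(K, Pow(Add(-8, K), -1))
Mul(Function('N')(Add(4, Function('M')(0))), -2) = Mul(Mul(Add(4, 5), Pow(Add(-8, Add(4, 5)), -1)), -2) = Mul(Mul(9, Pow(Add(-8, 9), -1)), -2) = Mul(Mul(9, Pow(1, -1)), -2) = Mul(Mul(9, 1), -2) = Mul(9, -2) = -18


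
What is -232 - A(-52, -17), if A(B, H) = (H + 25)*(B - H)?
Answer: 48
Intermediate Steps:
A(B, H) = (25 + H)*(B - H)
-232 - A(-52, -17) = -232 - (-1*(-17)² - 25*(-17) + 25*(-52) - 52*(-17)) = -232 - (-1*289 + 425 - 1300 + 884) = -232 - (-289 + 425 - 1300 + 884) = -232 - 1*(-280) = -232 + 280 = 48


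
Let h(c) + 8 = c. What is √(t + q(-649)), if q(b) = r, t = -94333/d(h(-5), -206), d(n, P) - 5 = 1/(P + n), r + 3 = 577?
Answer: I*√21913882274/1094 ≈ 135.31*I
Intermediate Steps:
r = 574 (r = -3 + 577 = 574)
h(c) = -8 + c
d(n, P) = 5 + 1/(P + n)
t = -20658927/1094 (t = -94333*(-206 + (-8 - 5))/(1 + 5*(-206) + 5*(-8 - 5)) = -94333*(-206 - 13)/(1 - 1030 + 5*(-13)) = -94333*(-219/(1 - 1030 - 65)) = -94333/((-1/219*(-1094))) = -94333/1094/219 = -94333*219/1094 = -20658927/1094 ≈ -18884.)
q(b) = 574
√(t + q(-649)) = √(-20658927/1094 + 574) = √(-20030971/1094) = I*√21913882274/1094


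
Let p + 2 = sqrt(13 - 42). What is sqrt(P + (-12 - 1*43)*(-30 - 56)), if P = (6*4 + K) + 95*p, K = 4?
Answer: sqrt(4568 + 95*I*sqrt(29)) ≈ 67.693 + 3.7788*I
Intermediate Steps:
p = -2 + I*sqrt(29) (p = -2 + sqrt(13 - 42) = -2 + sqrt(-29) = -2 + I*sqrt(29) ≈ -2.0 + 5.3852*I)
P = -162 + 95*I*sqrt(29) (P = (6*4 + 4) + 95*(-2 + I*sqrt(29)) = (24 + 4) + (-190 + 95*I*sqrt(29)) = 28 + (-190 + 95*I*sqrt(29)) = -162 + 95*I*sqrt(29) ≈ -162.0 + 511.59*I)
sqrt(P + (-12 - 1*43)*(-30 - 56)) = sqrt((-162 + 95*I*sqrt(29)) + (-12 - 1*43)*(-30 - 56)) = sqrt((-162 + 95*I*sqrt(29)) + (-12 - 43)*(-86)) = sqrt((-162 + 95*I*sqrt(29)) - 55*(-86)) = sqrt((-162 + 95*I*sqrt(29)) + 4730) = sqrt(4568 + 95*I*sqrt(29))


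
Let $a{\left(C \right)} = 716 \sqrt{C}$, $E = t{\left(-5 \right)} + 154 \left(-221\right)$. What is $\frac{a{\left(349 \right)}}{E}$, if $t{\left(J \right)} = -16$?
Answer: $- \frac{358 \sqrt{349}}{17025} \approx -0.39283$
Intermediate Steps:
$E = -34050$ ($E = -16 + 154 \left(-221\right) = -16 - 34034 = -34050$)
$\frac{a{\left(349 \right)}}{E} = \frac{716 \sqrt{349}}{-34050} = 716 \sqrt{349} \left(- \frac{1}{34050}\right) = - \frac{358 \sqrt{349}}{17025}$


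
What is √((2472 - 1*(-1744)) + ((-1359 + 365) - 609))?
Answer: √2613 ≈ 51.117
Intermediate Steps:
√((2472 - 1*(-1744)) + ((-1359 + 365) - 609)) = √((2472 + 1744) + (-994 - 609)) = √(4216 - 1603) = √2613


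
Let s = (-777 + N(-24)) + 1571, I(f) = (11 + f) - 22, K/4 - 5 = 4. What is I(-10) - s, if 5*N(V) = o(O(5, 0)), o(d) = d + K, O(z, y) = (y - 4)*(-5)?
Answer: -4131/5 ≈ -826.20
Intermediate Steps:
K = 36 (K = 20 + 4*4 = 20 + 16 = 36)
O(z, y) = 20 - 5*y (O(z, y) = (-4 + y)*(-5) = 20 - 5*y)
o(d) = 36 + d (o(d) = d + 36 = 36 + d)
N(V) = 56/5 (N(V) = (36 + (20 - 5*0))/5 = (36 + (20 + 0))/5 = (36 + 20)/5 = (⅕)*56 = 56/5)
I(f) = -11 + f
s = 4026/5 (s = (-777 + 56/5) + 1571 = -3829/5 + 1571 = 4026/5 ≈ 805.20)
I(-10) - s = (-11 - 10) - 1*4026/5 = -21 - 4026/5 = -4131/5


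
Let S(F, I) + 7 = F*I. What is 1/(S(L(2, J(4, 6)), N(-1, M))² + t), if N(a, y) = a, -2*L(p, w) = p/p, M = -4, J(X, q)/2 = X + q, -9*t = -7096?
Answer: 36/29905 ≈ 0.0012038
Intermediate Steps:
t = 7096/9 (t = -⅑*(-7096) = 7096/9 ≈ 788.44)
J(X, q) = 2*X + 2*q (J(X, q) = 2*(X + q) = 2*X + 2*q)
L(p, w) = -½ (L(p, w) = -p/(2*p) = -½*1 = -½)
S(F, I) = -7 + F*I
1/(S(L(2, J(4, 6)), N(-1, M))² + t) = 1/((-7 - ½*(-1))² + 7096/9) = 1/((-7 + ½)² + 7096/9) = 1/((-13/2)² + 7096/9) = 1/(169/4 + 7096/9) = 1/(29905/36) = 36/29905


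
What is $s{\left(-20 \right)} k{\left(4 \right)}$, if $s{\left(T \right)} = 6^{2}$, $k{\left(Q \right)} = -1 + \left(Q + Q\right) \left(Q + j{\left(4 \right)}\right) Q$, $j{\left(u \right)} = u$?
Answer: $9180$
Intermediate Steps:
$k{\left(Q \right)} = -1 + 2 Q^{2} \left(4 + Q\right)$ ($k{\left(Q \right)} = -1 + \left(Q + Q\right) \left(Q + 4\right) Q = -1 + 2 Q \left(4 + Q\right) Q = -1 + 2 Q^{2} \left(4 + Q\right)$)
$s{\left(T \right)} = 36$
$s{\left(-20 \right)} k{\left(4 \right)} = 36 \left(-1 + 2 \cdot 4^{3} + 8 \cdot 4^{2}\right) = 36 \left(-1 + 2 \cdot 64 + 8 \cdot 16\right) = 36 \left(-1 + 128 + 128\right) = 36 \cdot 255 = 9180$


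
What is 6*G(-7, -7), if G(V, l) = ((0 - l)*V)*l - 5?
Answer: 2028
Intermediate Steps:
G(V, l) = -5 - V*l² (G(V, l) = ((-l)*V)*l - 5 = (-V*l)*l - 5 = -V*l² - 5 = -5 - V*l²)
6*G(-7, -7) = 6*(-5 - 1*(-7)*(-7)²) = 6*(-5 - 1*(-7)*49) = 6*(-5 + 343) = 6*338 = 2028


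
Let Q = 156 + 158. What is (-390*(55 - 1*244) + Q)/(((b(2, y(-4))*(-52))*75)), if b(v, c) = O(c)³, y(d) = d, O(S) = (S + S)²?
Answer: -9253/127795200 ≈ -7.2405e-5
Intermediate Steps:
Q = 314
O(S) = 4*S² (O(S) = (2*S)² = 4*S²)
b(v, c) = 64*c⁶ (b(v, c) = (4*c²)³ = 64*c⁶)
(-390*(55 - 1*244) + Q)/(((b(2, y(-4))*(-52))*75)) = (-390*(55 - 1*244) + 314)/((((64*(-4)⁶)*(-52))*75)) = (-390*(55 - 244) + 314)/((((64*4096)*(-52))*75)) = (-390*(-189) + 314)/(((262144*(-52))*75)) = (73710 + 314)/((-13631488*75)) = 74024/(-1022361600) = 74024*(-1/1022361600) = -9253/127795200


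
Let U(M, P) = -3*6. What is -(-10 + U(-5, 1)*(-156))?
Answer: -2798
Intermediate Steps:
U(M, P) = -18
-(-10 + U(-5, 1)*(-156)) = -(-10 - 18*(-156)) = -(-10 + 2808) = -1*2798 = -2798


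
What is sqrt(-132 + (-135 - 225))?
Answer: 2*I*sqrt(123) ≈ 22.181*I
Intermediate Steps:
sqrt(-132 + (-135 - 225)) = sqrt(-132 - 360) = sqrt(-492) = 2*I*sqrt(123)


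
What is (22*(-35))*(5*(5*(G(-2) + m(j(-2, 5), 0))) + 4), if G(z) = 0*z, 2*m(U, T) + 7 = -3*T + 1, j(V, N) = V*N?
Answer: 54670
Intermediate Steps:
j(V, N) = N*V
m(U, T) = -3 - 3*T/2 (m(U, T) = -7/2 + (-3*T + 1)/2 = -7/2 + (1 - 3*T)/2 = -7/2 + (1/2 - 3*T/2) = -3 - 3*T/2)
G(z) = 0
(22*(-35))*(5*(5*(G(-2) + m(j(-2, 5), 0))) + 4) = (22*(-35))*(5*(5*(0 + (-3 - 3/2*0))) + 4) = -770*(5*(5*(0 + (-3 + 0))) + 4) = -770*(5*(5*(0 - 3)) + 4) = -770*(5*(5*(-3)) + 4) = -770*(5*(-15) + 4) = -770*(-75 + 4) = -770*(-71) = 54670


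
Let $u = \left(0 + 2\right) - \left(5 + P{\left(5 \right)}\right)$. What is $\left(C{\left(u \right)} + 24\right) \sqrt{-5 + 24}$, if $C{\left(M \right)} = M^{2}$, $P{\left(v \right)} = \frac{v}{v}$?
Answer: $40 \sqrt{19} \approx 174.36$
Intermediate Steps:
$P{\left(v \right)} = 1$
$u = -4$ ($u = \left(0 + 2\right) - \left(5 + 1\right) = 2 - 6 = -4$)
$\left(C{\left(u \right)} + 24\right) \sqrt{-5 + 24} = \left(\left(-4\right)^{2} + 24\right) \sqrt{-5 + 24} = \left(16 + 24\right) \sqrt{19} = 40 \sqrt{19}$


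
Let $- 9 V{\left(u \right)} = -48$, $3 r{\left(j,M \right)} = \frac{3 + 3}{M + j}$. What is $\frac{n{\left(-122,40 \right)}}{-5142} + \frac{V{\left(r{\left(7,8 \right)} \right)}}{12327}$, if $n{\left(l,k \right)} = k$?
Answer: $- \frac{232828}{31692717} \approx -0.0073464$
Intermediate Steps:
$r{\left(j,M \right)} = \frac{2}{M + j}$ ($r{\left(j,M \right)} = \frac{\left(3 + 3\right) \frac{1}{M + j}}{3} = \frac{6 \frac{1}{M + j}}{3} = \frac{2}{M + j}$)
$V{\left(u \right)} = \frac{16}{3}$ ($V{\left(u \right)} = \left(- \frac{1}{9}\right) \left(-48\right) = \frac{16}{3}$)
$\frac{n{\left(-122,40 \right)}}{-5142} + \frac{V{\left(r{\left(7,8 \right)} \right)}}{12327} = \frac{40}{-5142} + \frac{16}{3 \cdot 12327} = 40 \left(- \frac{1}{5142}\right) + \frac{16}{3} \cdot \frac{1}{12327} = - \frac{20}{2571} + \frac{16}{36981} = - \frac{232828}{31692717}$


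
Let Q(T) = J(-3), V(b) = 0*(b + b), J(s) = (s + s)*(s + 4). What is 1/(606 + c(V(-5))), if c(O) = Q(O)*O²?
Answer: 1/606 ≈ 0.0016502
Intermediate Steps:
J(s) = 2*s*(4 + s) (J(s) = (2*s)*(4 + s) = 2*s*(4 + s))
V(b) = 0 (V(b) = 0*(2*b) = 0)
Q(T) = -6 (Q(T) = 2*(-3)*(4 - 3) = 2*(-3)*1 = -6)
c(O) = -6*O²
1/(606 + c(V(-5))) = 1/(606 - 6*0²) = 1/(606 - 6*0) = 1/(606 + 0) = 1/606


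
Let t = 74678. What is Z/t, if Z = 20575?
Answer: 20575/74678 ≈ 0.27552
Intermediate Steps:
Z/t = 20575/74678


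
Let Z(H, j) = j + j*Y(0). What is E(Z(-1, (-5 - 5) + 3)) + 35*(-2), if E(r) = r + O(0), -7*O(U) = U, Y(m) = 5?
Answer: -112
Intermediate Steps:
O(U) = -U/7
Z(H, j) = 6*j (Z(H, j) = j + j*5 = j + 5*j = 6*j)
E(r) = r (E(r) = r - 1/7*0 = r + 0 = r)
E(Z(-1, (-5 - 5) + 3)) + 35*(-2) = 6*((-5 - 5) + 3) + 35*(-2) = 6*(-10 + 3) - 70 = 6*(-7) - 70 = -42 - 70 = -112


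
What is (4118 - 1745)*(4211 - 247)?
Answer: 9406572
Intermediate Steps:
(4118 - 1745)*(4211 - 247) = 2373*3964 = 9406572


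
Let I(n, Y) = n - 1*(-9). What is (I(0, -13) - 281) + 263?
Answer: -9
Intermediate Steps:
I(n, Y) = 9 + n (I(n, Y) = n + 9 = 9 + n)
(I(0, -13) - 281) + 263 = ((9 + 0) - 281) + 263 = (9 - 281) + 263 = -272 + 263 = -9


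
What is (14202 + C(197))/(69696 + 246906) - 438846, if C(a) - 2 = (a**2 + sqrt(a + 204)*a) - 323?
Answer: -6315430391/14391 + 197*sqrt(401)/316602 ≈ -4.3885e+5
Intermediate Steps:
C(a) = -321 + a**2 + a*sqrt(204 + a) (C(a) = 2 + ((a**2 + sqrt(a + 204)*a) - 323) = 2 + ((a**2 + sqrt(204 + a)*a) - 323) = 2 + ((a**2 + a*sqrt(204 + a)) - 323) = 2 + (-323 + a**2 + a*sqrt(204 + a)) = -321 + a**2 + a*sqrt(204 + a))
(14202 + C(197))/(69696 + 246906) - 438846 = (14202 + (-321 + 197**2 + 197*sqrt(204 + 197)))/(69696 + 246906) - 438846 = (14202 + (-321 + 38809 + 197*sqrt(401)))/316602 - 438846 = (14202 + (38488 + 197*sqrt(401)))*(1/316602) - 438846 = (52690 + 197*sqrt(401))*(1/316602) - 438846 = (2395/14391 + 197*sqrt(401)/316602) - 438846 = -6315430391/14391 + 197*sqrt(401)/316602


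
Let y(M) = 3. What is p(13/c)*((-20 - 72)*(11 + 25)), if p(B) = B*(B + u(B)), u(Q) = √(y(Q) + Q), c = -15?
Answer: -62192/25 + 19136*√30/25 ≈ 1704.8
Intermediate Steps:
u(Q) = √(3 + Q)
p(B) = B*(B + √(3 + B))
p(13/c)*((-20 - 72)*(11 + 25)) = ((13/(-15))*(13/(-15) + √(3 + 13/(-15))))*((-20 - 72)*(11 + 25)) = ((13*(-1/15))*(13*(-1/15) + √(3 + 13*(-1/15))))*(-92*36) = -13*(-13/15 + √(3 - 13/15))/15*(-3312) = -13*(-13/15 + √(32/15))/15*(-3312) = -13*(-13/15 + 4*√30/15)/15*(-3312) = (169/225 - 52*√30/225)*(-3312) = -62192/25 + 19136*√30/25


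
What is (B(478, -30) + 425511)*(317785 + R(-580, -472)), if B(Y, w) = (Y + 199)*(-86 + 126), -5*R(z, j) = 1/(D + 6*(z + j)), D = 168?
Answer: 4418354102775791/30720 ≈ 1.4383e+11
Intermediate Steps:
R(z, j) = -1/(5*(168 + 6*j + 6*z)) (R(z, j) = -1/(5*(168 + 6*(z + j))) = -1/(5*(168 + 6*(j + z))) = -1/(5*(168 + (6*j + 6*z))) = -1/(5*(168 + 6*j + 6*z)))
B(Y, w) = 7960 + 40*Y (B(Y, w) = (199 + Y)*40 = 7960 + 40*Y)
(B(478, -30) + 425511)*(317785 + R(-580, -472)) = ((7960 + 40*478) + 425511)*(317785 - 1/(840 + 30*(-472) + 30*(-580))) = ((7960 + 19120) + 425511)*(317785 - 1/(840 - 14160 - 17400)) = (27080 + 425511)*(317785 - 1/(-30720)) = 452591*(317785 - 1*(-1/30720)) = 452591*(317785 + 1/30720) = 452591*(9762355201/30720) = 4418354102775791/30720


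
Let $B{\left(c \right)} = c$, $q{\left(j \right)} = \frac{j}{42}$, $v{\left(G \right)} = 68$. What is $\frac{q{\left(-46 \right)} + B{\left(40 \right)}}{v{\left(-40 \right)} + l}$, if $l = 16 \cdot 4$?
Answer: $\frac{817}{2772} \approx 0.29473$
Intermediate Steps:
$q{\left(j \right)} = \frac{j}{42}$ ($q{\left(j \right)} = j \frac{1}{42} = \frac{j}{42}$)
$l = 64$
$\frac{q{\left(-46 \right)} + B{\left(40 \right)}}{v{\left(-40 \right)} + l} = \frac{\frac{1}{42} \left(-46\right) + 40}{68 + 64} = \frac{- \frac{23}{21} + 40}{132} = \frac{817}{21} \cdot \frac{1}{132} = \frac{817}{2772}$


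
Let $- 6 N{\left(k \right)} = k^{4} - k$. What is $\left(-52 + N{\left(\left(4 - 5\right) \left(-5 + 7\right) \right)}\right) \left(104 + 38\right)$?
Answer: $-7810$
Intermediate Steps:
$N{\left(k \right)} = - \frac{k^{4}}{6} + \frac{k}{6}$ ($N{\left(k \right)} = - \frac{k^{4} - k}{6} = - \frac{k^{4}}{6} + \frac{k}{6}$)
$\left(-52 + N{\left(\left(4 - 5\right) \left(-5 + 7\right) \right)}\right) \left(104 + 38\right) = \left(-52 + \frac{\left(4 - 5\right) \left(-5 + 7\right) \left(1 - \left(\left(4 - 5\right) \left(-5 + 7\right)\right)^{3}\right)}{6}\right) \left(104 + 38\right) = \left(-52 + \frac{\left(-1\right) 2 \left(1 - \left(\left(-1\right) 2\right)^{3}\right)}{6}\right) 142 = \left(-52 + \frac{1}{6} \left(-2\right) \left(1 - \left(-2\right)^{3}\right)\right) 142 = \left(-52 + \frac{1}{6} \left(-2\right) \left(1 - -8\right)\right) 142 = \left(-52 + \frac{1}{6} \left(-2\right) \left(1 + 8\right)\right) 142 = \left(-52 + \frac{1}{6} \left(-2\right) 9\right) 142 = \left(-52 - 3\right) 142 = \left(-55\right) 142 = -7810$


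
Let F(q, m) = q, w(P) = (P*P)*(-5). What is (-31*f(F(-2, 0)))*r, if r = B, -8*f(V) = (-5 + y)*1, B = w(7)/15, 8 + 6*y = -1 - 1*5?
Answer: 16709/36 ≈ 464.14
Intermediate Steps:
w(P) = -5*P² (w(P) = P²*(-5) = -5*P²)
y = -7/3 (y = -4/3 + (-1 - 1*5)/6 = -4/3 + (-1 - 5)/6 = -4/3 + (⅙)*(-6) = -4/3 - 1 = -7/3 ≈ -2.3333)
B = -49/3 (B = -5*7²/15 = -5*49*(1/15) = -245*1/15 = -49/3 ≈ -16.333)
f(V) = 11/12 (f(V) = -(-5 - 7/3)/8 = -(-11)/12 = -⅛*(-22/3) = 11/12)
r = -49/3 ≈ -16.333
(-31*f(F(-2, 0)))*r = -31*11/12*(-49/3) = -341/12*(-49/3) = 16709/36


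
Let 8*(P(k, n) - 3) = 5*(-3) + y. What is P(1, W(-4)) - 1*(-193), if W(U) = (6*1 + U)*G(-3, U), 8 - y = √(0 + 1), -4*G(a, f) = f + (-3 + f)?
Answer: 195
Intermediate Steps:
G(a, f) = ¾ - f/2 (G(a, f) = -(f + (-3 + f))/4 = -(-3 + 2*f)/4 = ¾ - f/2)
y = 7 (y = 8 - √(0 + 1) = 8 - √1 = 8 - 1*1 = 8 - 1 = 7)
W(U) = (6 + U)*(¾ - U/2) (W(U) = (6*1 + U)*(¾ - U/2) = (6 + U)*(¾ - U/2))
P(k, n) = 2 (P(k, n) = 3 + (5*(-3) + 7)/8 = 3 + (-15 + 7)/8 = 3 + (⅛)*(-8) = 3 - 1 = 2)
P(1, W(-4)) - 1*(-193) = 2 - 1*(-193) = 2 + 193 = 195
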